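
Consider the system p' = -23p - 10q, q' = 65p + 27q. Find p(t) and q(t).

Coefficient matrix A = [[-23, -10], [65, 27]].
Characteristic polynomial det(A - λI) = λ^2 - 4λ + 29 = 0.
Eigenvalues λ = 2 ± 5i (complex conjugate pair).
For λ=2+5i: an eigenvector is (1,-3) - i(1,-2) = (1 - i, -3 + 2i).
A real fundamental pair from Re and Im of e^((2+5i)t)v: X_1 = e^(2t)(cos(5t)·(1,-3) + sin(5t)·(1,-2)), X_2 = e^(2t)(sin(5t)·(1,-3) - cos(5t)·(1,-2)).
General solution: C_1X_1 + C_2X_2.

p(t) = C_1e^(2t)sin(5t) + C_1e^(2t)cos(5t) + C_2e^(2t)sin(5t) - C_2e^(2t)cos(5t), q(t) = -2C_1e^(2t)sin(5t) - 3C_1e^(2t)cos(5t) - 3C_2e^(2t)sin(5t) + 2C_2e^(2t)cos(5t)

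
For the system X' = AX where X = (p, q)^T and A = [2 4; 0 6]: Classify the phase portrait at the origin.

unstable node

A = [[2,4],[0,6]]; det(A-λI) = λ^2 - 8λ + 12.
λ = 2, 6: both positive.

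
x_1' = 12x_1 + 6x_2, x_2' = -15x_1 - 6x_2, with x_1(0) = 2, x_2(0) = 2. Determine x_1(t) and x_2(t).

Coefficient matrix A = [[12, 6], [-15, -6]].
Characteristic polynomial det(A - λI) = λ^2 - 6λ + 18 = 0.
Eigenvalues λ = 3 ± 3i (complex conjugate pair).
For λ=3+3i: an eigenvector is (-1,1) - i(-1,2) = (-1 + i, 1 - 2i).
A real fundamental pair from Re and Im of e^((3+3i)t)v: X_1 = e^(3t)(cos(3t)·(-1,1) + sin(3t)·(-1,2)), X_2 = e^(3t)(sin(3t)·(-1,1) - cos(3t)·(-1,2)).
General solution: K_1X_1 + K_2X_2.
Applying x_1(0)=2, x_2(0)=2 gives K_1=-6, K_2=-4.

x_1(t) = 10e^(3t)sin(3t) + 2e^(3t)cos(3t), x_2(t) = -16e^(3t)sin(3t) + 2e^(3t)cos(3t)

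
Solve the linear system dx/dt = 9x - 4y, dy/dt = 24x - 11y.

Coefficient matrix A = [[9, -4], [24, -11]].
Characteristic polynomial det(A - λI) = λ^2 + 2λ - 3 = 0.
Eigenvalues λ = -3, 1.
For λ=-3: (A-λI) row 1 is [12, -4], so an eigenvector is (-1, -3).
For λ=1: (A-λI) row 1 is [8, -4], so an eigenvector is (1, 2).
General solution: K_1e^(-3t)(-1,-3) + K_2e^(t)(1,2).

x(t) = -K_1e^(-3t) + K_2e^(t), y(t) = -3K_1e^(-3t) + 2K_2e^(t)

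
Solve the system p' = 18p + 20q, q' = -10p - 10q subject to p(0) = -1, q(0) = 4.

Coefficient matrix A = [[18, 20], [-10, -10]].
Characteristic polynomial det(A - λI) = λ^2 - 8λ + 20 = 0.
Eigenvalues λ = 4 ± 2i (complex conjugate pair).
For λ=4+2i: an eigenvector is (1,-1) - i(-3,2) = (1 + 3i, -1 - 2i).
A real fundamental pair from Re and Im of e^((4+2i)t)v: X_1 = e^(4t)(cos(2t)·(1,-1) + sin(2t)·(-3,2)), X_2 = e^(4t)(sin(2t)·(1,-1) - cos(2t)·(-3,2)).
General solution: c_1X_1 + c_2X_2.
Applying p(0)=-1, q(0)=4 gives c_1=-10, c_2=3.

p(t) = 33e^(4t)sin(2t) - e^(4t)cos(2t), q(t) = -23e^(4t)sin(2t) + 4e^(4t)cos(2t)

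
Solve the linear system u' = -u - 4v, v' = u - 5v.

u(t) = 2C_1e^(-3t) + 2C_2te^(-3t) - 3C_2e^(-3t), v(t) = C_1e^(-3t) + C_2te^(-3t) - 2C_2e^(-3t)

Coefficient matrix A = [[-1, -4], [1, -5]].
Characteristic polynomial det(A - λI) = λ^2 + 6λ + 9 = 0.
Single eigenvalue λ = -3 with algebraic multiplicity 2.
Eigenvector v = (2,1); generalized eigenvector w with (A-λI)w=v is (-3,-2).
General solution: e^(-3t)[C_1·v + C_2·(t·v + w)].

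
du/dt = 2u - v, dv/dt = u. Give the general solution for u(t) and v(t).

Coefficient matrix A = [[2, -1], [1, 0]].
Characteristic polynomial det(A - λI) = λ^2 - 2λ + 1 = 0.
Single eigenvalue λ = 1 with algebraic multiplicity 2.
Eigenvector v = (1,1); generalized eigenvector w with (A-λI)w=v is (-2,-3).
General solution: e^(t)[C_1·v + C_2·(t·v + w)].

u(t) = C_1e^(t) + C_2te^(t) - 2C_2e^(t), v(t) = C_1e^(t) + C_2te^(t) - 3C_2e^(t)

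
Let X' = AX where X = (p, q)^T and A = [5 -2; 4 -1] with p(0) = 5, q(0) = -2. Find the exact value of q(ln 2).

A = [[5,-2],[4,-1]]; eigenvalues λ = 3, 1.
Eigenvectors: (-1,-1) for λ=3, (1,2) for λ=1.
From the initial condition, c_1 = -12, c_2 = -7.
q(ln 2) = (-12)(2^3)(-1) + (-7)(2^1)(2) = 68.

68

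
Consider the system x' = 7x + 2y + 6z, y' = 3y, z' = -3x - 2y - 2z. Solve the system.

Coefficient matrix A = [[7, 2, 6], [0, 3, 0], [-3, -2, -2]].
det(A - λI) = 0 gives eigenvalues λ = 3, 1, 4.
For λ=3: eigenvector (1,1,-1).
For λ=1: eigenvector (1,0,-1).
For λ=4: eigenvector (2,0,-1).
General solution: c_1e^(3t)(1,1,-1) + c_2e^(t)(1,0,-1) + c_3e^(4t)(2,0,-1).

x(t) = c_1e^(3t) + c_2e^(t) + 2c_3e^(4t), y(t) = c_1e^(3t), z(t) = -c_1e^(3t) - c_2e^(t) - c_3e^(4t)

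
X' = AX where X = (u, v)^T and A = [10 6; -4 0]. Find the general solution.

Coefficient matrix A = [[10, 6], [-4, 0]].
Characteristic polynomial det(A - λI) = λ^2 - 10λ + 24 = 0.
Eigenvalues λ = 6, 4.
For λ=6: (A-λI) row 1 is [4, 6], so an eigenvector is (-3, 2).
For λ=4: (A-λI) row 1 is [6, 6], so an eigenvector is (-1, 1).
General solution: C_1e^(6t)(-3,2) + C_2e^(4t)(-1,1).

u(t) = -3C_1e^(6t) - C_2e^(4t), v(t) = 2C_1e^(6t) + C_2e^(4t)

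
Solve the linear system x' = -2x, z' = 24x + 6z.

Coefficient matrix A = [[-2, 0], [24, 6]].
Characteristic polynomial det(A - λI) = λ^2 - 4λ - 12 = 0.
Eigenvalues λ = 6, -2.
For λ=6: (A-λI) row 1 is [-8, 0], so an eigenvector is (0, -1).
For λ=-2: (A-λI) row 2 is [24, 8], so an eigenvector is (1, -3).
General solution: C_1e^(6t)(0,-1) + C_2e^(-2t)(1,-3).

x(t) = C_2e^(-2t), z(t) = -C_1e^(6t) - 3C_2e^(-2t)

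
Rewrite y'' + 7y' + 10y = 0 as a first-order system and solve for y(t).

y(t) = C_1e^(-2t) + C_2e^(-5t)

Let x_1 = y, x_2 = y'. Then x_1' = x_2 and x_2' = -10x_1 - 7x_2.
A = [[0,1],[-10,-7]]; det(A-λI) = λ^2 + 7λ + 10.
Eigenvalues λ = -2, -5 with eigenvectors (1,-2), (1,-5).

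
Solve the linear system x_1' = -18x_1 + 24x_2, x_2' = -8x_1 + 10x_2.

Coefficient matrix A = [[-18, 24], [-8, 10]].
Characteristic polynomial det(A - λI) = λ^2 + 8λ + 12 = 0.
Eigenvalues λ = -2, -6.
For λ=-2: (A-λI) row 1 is [-16, 24], so an eigenvector is (-3, -2).
For λ=-6: (A-λI) row 1 is [-12, 24], so an eigenvector is (-2, -1).
General solution: C_1e^(-2t)(-3,-2) + C_2e^(-6t)(-2,-1).

x_1(t) = -3C_1e^(-2t) - 2C_2e^(-6t), x_2(t) = -2C_1e^(-2t) - C_2e^(-6t)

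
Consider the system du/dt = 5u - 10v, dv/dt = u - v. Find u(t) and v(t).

Coefficient matrix A = [[5, -10], [1, -1]].
Characteristic polynomial det(A - λI) = λ^2 - 4λ + 5 = 0.
Eigenvalues λ = 2 ± i (complex conjugate pair).
For λ=2+i: an eigenvector is (-3,-1) - i(1,0) = (-3 - i, -1).
A real fundamental pair from Re and Im of e^((2+i)t)v: X_1 = e^(2t)(cos(t)·(-3,-1) + sin(t)·(1,0)), X_2 = e^(2t)(sin(t)·(-3,-1) - cos(t)·(1,0)).
General solution: K_1X_1 + K_2X_2.

u(t) = K_1e^(2t)sin(t) - 3K_1e^(2t)cos(t) - 3K_2e^(2t)sin(t) - K_2e^(2t)cos(t), v(t) = -K_1e^(2t)cos(t) - K_2e^(2t)sin(t)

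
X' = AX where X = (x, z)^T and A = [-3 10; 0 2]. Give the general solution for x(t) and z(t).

x(t) = -2K_1e^(2t) + K_2e^(-3t), z(t) = -K_1e^(2t)

Coefficient matrix A = [[-3, 10], [0, 2]].
Characteristic polynomial det(A - λI) = λ^2 + λ - 6 = 0.
Eigenvalues λ = 2, -3.
For λ=2: (A-λI) row 1 is [-5, 10], so an eigenvector is (-2, -1).
For λ=-3: (A-λI) row 1 is [0, 10], so an eigenvector is (1, 0).
General solution: K_1e^(2t)(-2,-1) + K_2e^(-3t)(1,0).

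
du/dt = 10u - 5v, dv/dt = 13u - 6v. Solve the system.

Coefficient matrix A = [[10, -5], [13, -6]].
Characteristic polynomial det(A - λI) = λ^2 - 4λ + 5 = 0.
Eigenvalues λ = 2 ± i (complex conjugate pair).
For λ=2+i: an eigenvector is (2,3) - i(1,2) = (2 - i, 3 - 2i).
A real fundamental pair from Re and Im of e^((2+i)t)v: X_1 = e^(2t)(cos(t)·(2,3) + sin(t)·(1,2)), X_2 = e^(2t)(sin(t)·(2,3) - cos(t)·(1,2)).
General solution: c_1X_1 + c_2X_2.

u(t) = c_1e^(2t)sin(t) + 2c_1e^(2t)cos(t) + 2c_2e^(2t)sin(t) - c_2e^(2t)cos(t), v(t) = 2c_1e^(2t)sin(t) + 3c_1e^(2t)cos(t) + 3c_2e^(2t)sin(t) - 2c_2e^(2t)cos(t)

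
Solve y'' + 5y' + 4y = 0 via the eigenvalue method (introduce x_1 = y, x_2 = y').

Let x_1 = y, x_2 = y'. Then x_1' = x_2 and x_2' = -4x_1 - 5x_2.
A = [[0,1],[-4,-5]]; det(A-λI) = λ^2 + 5λ + 4.
Eigenvalues λ = -4, -1 with eigenvectors (1,-4), (1,-1).

y(t) = K_1e^(-4t) + K_2e^(-t)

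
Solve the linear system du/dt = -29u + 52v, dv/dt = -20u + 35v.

u(t) = 2C_1e^(3t)sin(4t) + 3C_1e^(3t)cos(4t) + 3C_2e^(3t)sin(4t) - 2C_2e^(3t)cos(4t), v(t) = C_1e^(3t)sin(4t) + 2C_1e^(3t)cos(4t) + 2C_2e^(3t)sin(4t) - C_2e^(3t)cos(4t)

Coefficient matrix A = [[-29, 52], [-20, 35]].
Characteristic polynomial det(A - λI) = λ^2 - 6λ + 25 = 0.
Eigenvalues λ = 3 ± 4i (complex conjugate pair).
For λ=3+4i: an eigenvector is (3,2) - i(2,1) = (3 - 2i, 2 - i).
A real fundamental pair from Re and Im of e^((3+4i)t)v: X_1 = e^(3t)(cos(4t)·(3,2) + sin(4t)·(2,1)), X_2 = e^(3t)(sin(4t)·(3,2) - cos(4t)·(2,1)).
General solution: C_1X_1 + C_2X_2.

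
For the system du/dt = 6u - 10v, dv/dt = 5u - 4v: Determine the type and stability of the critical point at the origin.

unstable spiral

A = [[6,-10],[5,-4]]; det(A-λI) = λ^2 - 2λ + 26.
λ = 1 ± 5i: positive real part.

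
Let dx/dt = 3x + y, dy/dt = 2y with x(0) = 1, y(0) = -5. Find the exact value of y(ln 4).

A = [[3,1],[0,2]]; eigenvalues λ = 2, 3.
Eigenvectors: (1,-1) for λ=2, (1,0) for λ=3.
From the initial condition, c_1 = 5, c_2 = -4.
y(ln 4) = (5)(4^2)(-1) + (-4)(4^3)(0) = -80.

-80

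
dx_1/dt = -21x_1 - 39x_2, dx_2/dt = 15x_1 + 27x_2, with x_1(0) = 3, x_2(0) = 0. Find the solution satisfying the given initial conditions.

Coefficient matrix A = [[-21, -39], [15, 27]].
Characteristic polynomial det(A - λI) = λ^2 - 6λ + 18 = 0.
Eigenvalues λ = 3 ± 3i (complex conjugate pair).
For λ=3+3i: an eigenvector is (2,-1) - i(-3,2) = (2 + 3i, -1 - 2i).
A real fundamental pair from Re and Im of e^((3+3i)t)v: X_1 = e^(3t)(cos(3t)·(2,-1) + sin(3t)·(-3,2)), X_2 = e^(3t)(sin(3t)·(2,-1) - cos(3t)·(-3,2)).
General solution: c_1X_1 + c_2X_2.
Applying x_1(0)=3, x_2(0)=0 gives c_1=6, c_2=-3.

x_1(t) = -24e^(3t)sin(3t) + 3e^(3t)cos(3t), x_2(t) = 15e^(3t)sin(3t)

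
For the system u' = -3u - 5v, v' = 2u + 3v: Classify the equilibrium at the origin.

center

A = [[-3,-5],[2,3]]; det(A-λI) = λ^2 + 1.
λ = 0 ± i: zero real part.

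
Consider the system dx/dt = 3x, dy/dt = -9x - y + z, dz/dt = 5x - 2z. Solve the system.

x(t) = c_1e^(3t), y(t) = -2c_1e^(3t) + c_2e^(-t) - c_3e^(-2t), z(t) = c_1e^(3t) + c_3e^(-2t)

Coefficient matrix A = [[3, 0, 0], [-9, -1, 1], [5, 0, -2]].
det(A - λI) = 0 gives eigenvalues λ = 3, -1, -2.
For λ=3: eigenvector (1,-2,1).
For λ=-1: eigenvector (0,1,0).
For λ=-2: eigenvector (0,-1,1).
General solution: c_1e^(3t)(1,-2,1) + c_2e^(-t)(0,1,0) + c_3e^(-2t)(0,-1,1).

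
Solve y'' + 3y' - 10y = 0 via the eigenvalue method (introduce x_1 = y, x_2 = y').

Let x_1 = y, x_2 = y'. Then x_1' = x_2 and x_2' = 10x_1 - 3x_2.
A = [[0,1],[10,-3]]; det(A-λI) = λ^2 + 3λ - 10.
Eigenvalues λ = 2, -5 with eigenvectors (1,2), (1,-5).

y(t) = c_1e^(2t) + c_2e^(-5t)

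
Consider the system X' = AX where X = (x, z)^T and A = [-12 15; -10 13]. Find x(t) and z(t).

Coefficient matrix A = [[-12, 15], [-10, 13]].
Characteristic polynomial det(A - λI) = λ^2 - λ - 6 = 0.
Eigenvalues λ = -2, 3.
For λ=-2: (A-λI) row 1 is [-10, 15], so an eigenvector is (3, 2).
For λ=3: (A-λI) row 1 is [-15, 15], so an eigenvector is (1, 1).
General solution: K_1e^(-2t)(3,2) + K_2e^(3t)(1,1).

x(t) = 3K_1e^(-2t) + K_2e^(3t), z(t) = 2K_1e^(-2t) + K_2e^(3t)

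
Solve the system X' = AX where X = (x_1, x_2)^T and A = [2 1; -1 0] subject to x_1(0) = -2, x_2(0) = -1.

Coefficient matrix A = [[2, 1], [-1, 0]].
Characteristic polynomial det(A - λI) = λ^2 - 2λ + 1 = 0.
Single eigenvalue λ = 1 with algebraic multiplicity 2.
Eigenvector v = (1,-1); generalized eigenvector w with (A-λI)w=v is (2,-1).
General solution: e^(t)[c_1·v + c_2·(t·v + w)].
Applying x_1(0)=-2, x_2(0)=-1 gives c_1=4, c_2=-3.

x_1(t) = -3te^(t) - 2e^(t), x_2(t) = 3te^(t) - e^(t)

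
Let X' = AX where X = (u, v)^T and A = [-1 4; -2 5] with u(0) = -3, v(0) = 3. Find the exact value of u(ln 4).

528

A = [[-1,4],[-2,5]]; eigenvalues λ = 3, 1.
Eigenvectors: (-1,-1) for λ=3, (-2,-1) for λ=1.
From the initial condition, c_1 = -9, c_2 = 6.
u(ln 4) = (-9)(4^3)(-1) + (6)(4^1)(-2) = 528.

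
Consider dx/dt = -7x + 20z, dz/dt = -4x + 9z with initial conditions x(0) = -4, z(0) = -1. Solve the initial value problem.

Coefficient matrix A = [[-7, 20], [-4, 9]].
Characteristic polynomial det(A - λI) = λ^2 - 2λ + 17 = 0.
Eigenvalues λ = 1 ± 4i (complex conjugate pair).
For λ=1+4i: an eigenvector is (-2,-1) - i(-1,0) = (-2 + i, -1).
A real fundamental pair from Re and Im of e^((1+4i)t)v: X_1 = e^(t)(cos(4t)·(-2,-1) + sin(4t)·(-1,0)), X_2 = e^(t)(sin(4t)·(-2,-1) - cos(4t)·(-1,0)).
General solution: K_1X_1 + K_2X_2.
Applying x(0)=-4, z(0)=-1 gives K_1=1, K_2=-2.

x(t) = 3e^(t)sin(4t) - 4e^(t)cos(4t), z(t) = 2e^(t)sin(4t) - e^(t)cos(4t)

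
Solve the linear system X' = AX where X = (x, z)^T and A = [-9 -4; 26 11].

Coefficient matrix A = [[-9, -4], [26, 11]].
Characteristic polynomial det(A - λI) = λ^2 - 2λ + 5 = 0.
Eigenvalues λ = 1 ± 2i (complex conjugate pair).
For λ=1+2i: an eigenvector is (-1,3) - i(-1,2) = (-1 + i, 3 - 2i).
A real fundamental pair from Re and Im of e^((1+2i)t)v: X_1 = e^(t)(cos(2t)·(-1,3) + sin(2t)·(-1,2)), X_2 = e^(t)(sin(2t)·(-1,3) - cos(2t)·(-1,2)).
General solution: K_1X_1 + K_2X_2.

x(t) = -K_1e^(t)sin(2t) - K_1e^(t)cos(2t) - K_2e^(t)sin(2t) + K_2e^(t)cos(2t), z(t) = 2K_1e^(t)sin(2t) + 3K_1e^(t)cos(2t) + 3K_2e^(t)sin(2t) - 2K_2e^(t)cos(2t)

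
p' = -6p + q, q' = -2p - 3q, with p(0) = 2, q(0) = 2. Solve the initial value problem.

p(t) = 2e^(-5t), q(t) = 2e^(-5t)

Coefficient matrix A = [[-6, 1], [-2, -3]].
Characteristic polynomial det(A - λI) = λ^2 + 9λ + 20 = 0.
Eigenvalues λ = -5, -4.
For λ=-5: (A-λI) row 1 is [-1, 1], so an eigenvector is (-1, -1).
For λ=-4: (A-λI) row 1 is [-2, 1], so an eigenvector is (1, 2).
General solution: c_1e^(-5t)(-1,-1) + c_2e^(-4t)(1,2).
Applying p(0)=2, q(0)=2 gives c_1=-2, c_2=0.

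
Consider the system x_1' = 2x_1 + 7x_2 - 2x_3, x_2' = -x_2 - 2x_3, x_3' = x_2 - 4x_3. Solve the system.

x_1(t) = 3K_1e^(-2t) - K_2e^(-3t) - K_3e^(2t), x_2(t) = -2K_1e^(-2t) + K_2e^(-3t), x_3(t) = -K_1e^(-2t) + K_2e^(-3t)

Coefficient matrix A = [[2, 7, -2], [0, -1, -2], [0, 1, -4]].
det(A - λI) = 0 gives eigenvalues λ = -2, -3, 2.
For λ=-2: eigenvector (3,-2,-1).
For λ=-3: eigenvector (-1,1,1).
For λ=2: eigenvector (-1,0,0).
General solution: K_1e^(-2t)(3,-2,-1) + K_2e^(-3t)(-1,1,1) + K_3e^(2t)(-1,0,0).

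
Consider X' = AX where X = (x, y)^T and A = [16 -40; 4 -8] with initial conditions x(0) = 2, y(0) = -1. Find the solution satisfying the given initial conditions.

Coefficient matrix A = [[16, -40], [4, -8]].
Characteristic polynomial det(A - λI) = λ^2 - 8λ + 32 = 0.
Eigenvalues λ = 4 ± 4i (complex conjugate pair).
For λ=4+4i: an eigenvector is (-1,0) - i(-3,-1) = (-1 + 3i, 0 + i).
A real fundamental pair from Re and Im of e^((4+4i)t)v: X_1 = e^(4t)(cos(4t)·(-1,0) + sin(4t)·(-3,-1)), X_2 = e^(4t)(sin(4t)·(-1,0) - cos(4t)·(-3,-1)).
General solution: c_1X_1 + c_2X_2.
Applying x(0)=2, y(0)=-1 gives c_1=-5, c_2=-1.

x(t) = 16e^(4t)sin(4t) + 2e^(4t)cos(4t), y(t) = 5e^(4t)sin(4t) - e^(4t)cos(4t)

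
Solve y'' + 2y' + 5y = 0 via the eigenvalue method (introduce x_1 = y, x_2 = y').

Let x_1 = y, x_2 = y'. Then x_1' = x_2 and x_2' = -5x_1 - 2x_2.
A = [[0,1],[-5,-2]]; det(A-λI) = λ^2 + 2λ + 5.
Eigenvalues λ = -1 ± 2i.

y(t) = c_1e^(-t)cos(2t) + c_2e^(-t)sin(2t)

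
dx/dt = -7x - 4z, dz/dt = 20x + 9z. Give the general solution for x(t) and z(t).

Coefficient matrix A = [[-7, -4], [20, 9]].
Characteristic polynomial det(A - λI) = λ^2 - 2λ + 17 = 0.
Eigenvalues λ = 1 ± 4i (complex conjugate pair).
For λ=1+4i: an eigenvector is (0,-1) - i(1,-2) = (0 - i, -1 + 2i).
A real fundamental pair from Re and Im of e^((1+4i)t)v: X_1 = e^(t)(cos(4t)·(0,-1) + sin(4t)·(1,-2)), X_2 = e^(t)(sin(4t)·(0,-1) - cos(4t)·(1,-2)).
General solution: c_1X_1 + c_2X_2.

x(t) = c_1e^(t)sin(4t) - c_2e^(t)cos(4t), z(t) = -2c_1e^(t)sin(4t) - c_1e^(t)cos(4t) - c_2e^(t)sin(4t) + 2c_2e^(t)cos(4t)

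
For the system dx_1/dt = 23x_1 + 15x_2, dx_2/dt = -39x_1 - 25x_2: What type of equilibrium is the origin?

stable spiral

A = [[23,15],[-39,-25]]; det(A-λI) = λ^2 + 2λ + 10.
λ = -1 ± 3i: negative real part.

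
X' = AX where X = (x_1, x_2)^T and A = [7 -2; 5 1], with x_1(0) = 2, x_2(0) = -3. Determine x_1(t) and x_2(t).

Coefficient matrix A = [[7, -2], [5, 1]].
Characteristic polynomial det(A - λI) = λ^2 - 8λ + 17 = 0.
Eigenvalues λ = 4 ± i (complex conjugate pair).
For λ=4+i: an eigenvector is (-1,-1) - i(-1,-2) = (-1 + i, -1 + 2i).
A real fundamental pair from Re and Im of e^((4+i)t)v: X_1 = e^(4t)(cos(t)·(-1,-1) + sin(t)·(-1,-2)), X_2 = e^(4t)(sin(t)·(-1,-1) - cos(t)·(-1,-2)).
General solution: c_1X_1 + c_2X_2.
Applying x_1(0)=2, x_2(0)=-3 gives c_1=-7, c_2=-5.

x_1(t) = 12e^(4t)sin(t) + 2e^(4t)cos(t), x_2(t) = 19e^(4t)sin(t) - 3e^(4t)cos(t)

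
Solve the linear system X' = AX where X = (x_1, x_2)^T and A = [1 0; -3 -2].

x_1(t) = -K_1e^(t), x_2(t) = K_1e^(t) - K_2e^(-2t)

Coefficient matrix A = [[1, 0], [-3, -2]].
Characteristic polynomial det(A - λI) = λ^2 + λ - 2 = 0.
Eigenvalues λ = 1, -2.
For λ=1: (A-λI) row 2 is [-3, -3], so an eigenvector is (-1, 1).
For λ=-2: (A-λI) row 1 is [3, 0], so an eigenvector is (0, -1).
General solution: K_1e^(t)(-1,1) + K_2e^(-2t)(0,-1).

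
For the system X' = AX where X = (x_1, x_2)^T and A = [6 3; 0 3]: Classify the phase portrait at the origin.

A = [[6,3],[0,3]]; det(A-λI) = λ^2 - 9λ + 18.
λ = 3, 6: both positive.

unstable node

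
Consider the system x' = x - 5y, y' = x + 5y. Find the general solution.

Coefficient matrix A = [[1, -5], [1, 5]].
Characteristic polynomial det(A - λI) = λ^2 - 6λ + 10 = 0.
Eigenvalues λ = 3 ± i (complex conjugate pair).
For λ=3+i: an eigenvector is (-2,1) - i(-1,0) = (-2 + i, 1).
A real fundamental pair from Re and Im of e^((3+i)t)v: X_1 = e^(3t)(cos(t)·(-2,1) + sin(t)·(-1,0)), X_2 = e^(3t)(sin(t)·(-2,1) - cos(t)·(-1,0)).
General solution: K_1X_1 + K_2X_2.

x(t) = -K_1e^(3t)sin(t) - 2K_1e^(3t)cos(t) - 2K_2e^(3t)sin(t) + K_2e^(3t)cos(t), y(t) = K_1e^(3t)cos(t) + K_2e^(3t)sin(t)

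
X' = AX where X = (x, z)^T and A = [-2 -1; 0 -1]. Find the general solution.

x(t) = K_1e^(-2t) - K_2e^(-t), z(t) = K_2e^(-t)

Coefficient matrix A = [[-2, -1], [0, -1]].
Characteristic polynomial det(A - λI) = λ^2 + 3λ + 2 = 0.
Eigenvalues λ = -2, -1.
For λ=-2: (A-λI) row 1 is [0, -1], so an eigenvector is (1, 0).
For λ=-1: (A-λI) row 1 is [-1, -1], so an eigenvector is (-1, 1).
General solution: K_1e^(-2t)(1,0) + K_2e^(-t)(-1,1).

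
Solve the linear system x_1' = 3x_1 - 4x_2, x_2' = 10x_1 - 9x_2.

x_1(t) = K_1e^(-3t)sin(2t) + K_1e^(-3t)cos(2t) + K_2e^(-3t)sin(2t) - K_2e^(-3t)cos(2t), x_2(t) = 2K_1e^(-3t)sin(2t) + K_1e^(-3t)cos(2t) + K_2e^(-3t)sin(2t) - 2K_2e^(-3t)cos(2t)

Coefficient matrix A = [[3, -4], [10, -9]].
Characteristic polynomial det(A - λI) = λ^2 + 6λ + 13 = 0.
Eigenvalues λ = -3 ± 2i (complex conjugate pair).
For λ=-3+2i: an eigenvector is (1,1) - i(1,2) = (1 - i, 1 - 2i).
A real fundamental pair from Re and Im of e^((-3+2i)t)v: X_1 = e^(-3t)(cos(2t)·(1,1) + sin(2t)·(1,2)), X_2 = e^(-3t)(sin(2t)·(1,1) - cos(2t)·(1,2)).
General solution: K_1X_1 + K_2X_2.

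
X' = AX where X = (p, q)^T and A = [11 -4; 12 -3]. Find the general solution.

Coefficient matrix A = [[11, -4], [12, -3]].
Characteristic polynomial det(A - λI) = λ^2 - 8λ + 15 = 0.
Eigenvalues λ = 3, 5.
For λ=3: (A-λI) row 1 is [8, -4], so an eigenvector is (-1, -2).
For λ=5: (A-λI) row 1 is [6, -4], so an eigenvector is (-2, -3).
General solution: C_1e^(3t)(-1,-2) + C_2e^(5t)(-2,-3).

p(t) = -C_1e^(3t) - 2C_2e^(5t), q(t) = -2C_1e^(3t) - 3C_2e^(5t)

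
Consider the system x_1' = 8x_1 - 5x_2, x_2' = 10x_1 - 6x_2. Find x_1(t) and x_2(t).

x_1(t) = -K_1e^(t)sin(t) + 2K_1e^(t)cos(t) + 2K_2e^(t)sin(t) + K_2e^(t)cos(t), x_2(t) = -K_1e^(t)sin(t) + 3K_1e^(t)cos(t) + 3K_2e^(t)sin(t) + K_2e^(t)cos(t)

Coefficient matrix A = [[8, -5], [10, -6]].
Characteristic polynomial det(A - λI) = λ^2 - 2λ + 2 = 0.
Eigenvalues λ = 1 ± i (complex conjugate pair).
For λ=1+i: an eigenvector is (2,3) - i(-1,-1) = (2 + i, 3 + i).
A real fundamental pair from Re and Im of e^((1+i)t)v: X_1 = e^(t)(cos(t)·(2,3) + sin(t)·(-1,-1)), X_2 = e^(t)(sin(t)·(2,3) - cos(t)·(-1,-1)).
General solution: K_1X_1 + K_2X_2.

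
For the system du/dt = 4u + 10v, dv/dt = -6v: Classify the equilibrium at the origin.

A = [[4,10],[0,-6]]; det(A-λI) = λ^2 + 2λ - 24.
λ = 4, -6: opposite signs.

saddle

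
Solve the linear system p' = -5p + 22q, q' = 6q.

Coefficient matrix A = [[-5, 22], [0, 6]].
Characteristic polynomial det(A - λI) = λ^2 - λ - 30 = 0.
Eigenvalues λ = 6, -5.
For λ=6: (A-λI) row 1 is [-11, 22], so an eigenvector is (-2, -1).
For λ=-5: (A-λI) row 1 is [0, 22], so an eigenvector is (-1, 0).
General solution: K_1e^(6t)(-2,-1) + K_2e^(-5t)(-1,0).

p(t) = -2K_1e^(6t) - K_2e^(-5t), q(t) = -K_1e^(6t)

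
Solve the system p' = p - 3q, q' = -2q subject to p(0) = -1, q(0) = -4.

p(t) = 3e^(t) - 4e^(-2t), q(t) = -4e^(-2t)

Coefficient matrix A = [[1, -3], [0, -2]].
Characteristic polynomial det(A - λI) = λ^2 + λ - 2 = 0.
Eigenvalues λ = -2, 1.
For λ=-2: (A-λI) row 1 is [3, -3], so an eigenvector is (-1, -1).
For λ=1: (A-λI) row 1 is [0, -3], so an eigenvector is (1, 0).
General solution: c_1e^(-2t)(-1,-1) + c_2e^(t)(1,0).
Applying p(0)=-1, q(0)=-4 gives c_1=4, c_2=3.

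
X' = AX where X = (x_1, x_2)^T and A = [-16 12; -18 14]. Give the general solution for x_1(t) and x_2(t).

x_1(t) = c_1e^(-4t) + 2c_2e^(2t), x_2(t) = c_1e^(-4t) + 3c_2e^(2t)

Coefficient matrix A = [[-16, 12], [-18, 14]].
Characteristic polynomial det(A - λI) = λ^2 + 2λ - 8 = 0.
Eigenvalues λ = -4, 2.
For λ=-4: (A-λI) row 1 is [-12, 12], so an eigenvector is (1, 1).
For λ=2: (A-λI) row 1 is [-18, 12], so an eigenvector is (2, 3).
General solution: c_1e^(-4t)(1,1) + c_2e^(2t)(2,3).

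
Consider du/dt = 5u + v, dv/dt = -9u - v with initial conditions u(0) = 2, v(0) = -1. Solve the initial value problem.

u(t) = 5te^(2t) + 2e^(2t), v(t) = -15te^(2t) - e^(2t)

Coefficient matrix A = [[5, 1], [-9, -1]].
Characteristic polynomial det(A - λI) = λ^2 - 4λ + 4 = 0.
Single eigenvalue λ = 2 with algebraic multiplicity 2.
Eigenvector v = (-1,3); generalized eigenvector w with (A-λI)w=v is (-1,2).
General solution: e^(2t)[c_1·v + c_2·(t·v + w)].
Applying u(0)=2, v(0)=-1 gives c_1=3, c_2=-5.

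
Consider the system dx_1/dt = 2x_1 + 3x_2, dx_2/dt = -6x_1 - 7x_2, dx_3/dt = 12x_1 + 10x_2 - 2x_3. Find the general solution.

x_1(t) = -C_1e^(-4t) - C_2e^(-t), x_2(t) = 2C_1e^(-4t) + C_2e^(-t), x_3(t) = -4C_1e^(-4t) - 2C_2e^(-t) + C_3e^(-2t)

Coefficient matrix A = [[2, 3, 0], [-6, -7, 0], [12, 10, -2]].
det(A - λI) = 0 gives eigenvalues λ = -4, -1, -2.
For λ=-4: eigenvector (-1,2,-4).
For λ=-1: eigenvector (-1,1,-2).
For λ=-2: eigenvector (0,0,1).
General solution: C_1e^(-4t)(-1,2,-4) + C_2e^(-t)(-1,1,-2) + C_3e^(-2t)(0,0,1).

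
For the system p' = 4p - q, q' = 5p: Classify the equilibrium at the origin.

unstable spiral

A = [[4,-1],[5,0]]; det(A-λI) = λ^2 - 4λ + 5.
λ = 2 ± i: positive real part.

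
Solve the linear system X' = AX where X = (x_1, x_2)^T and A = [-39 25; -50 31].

Coefficient matrix A = [[-39, 25], [-50, 31]].
Characteristic polynomial det(A - λI) = λ^2 + 8λ + 41 = 0.
Eigenvalues λ = -4 ± 5i (complex conjugate pair).
For λ=-4+5i: an eigenvector is (-2,-3) - i(-1,-1) = (-2 + i, -3 + i).
A real fundamental pair from Re and Im of e^((-4+5i)t)v: X_1 = e^(-4t)(cos(5t)·(-2,-3) + sin(5t)·(-1,-1)), X_2 = e^(-4t)(sin(5t)·(-2,-3) - cos(5t)·(-1,-1)).
General solution: c_1X_1 + c_2X_2.

x_1(t) = -c_1e^(-4t)sin(5t) - 2c_1e^(-4t)cos(5t) - 2c_2e^(-4t)sin(5t) + c_2e^(-4t)cos(5t), x_2(t) = -c_1e^(-4t)sin(5t) - 3c_1e^(-4t)cos(5t) - 3c_2e^(-4t)sin(5t) + c_2e^(-4t)cos(5t)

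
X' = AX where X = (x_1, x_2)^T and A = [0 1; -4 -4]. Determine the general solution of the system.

x_1(t) = C_1e^(-2t) + C_2te^(-2t) - C_2e^(-2t), x_2(t) = -2C_1e^(-2t) - 2C_2te^(-2t) + 3C_2e^(-2t)

Coefficient matrix A = [[0, 1], [-4, -4]].
Characteristic polynomial det(A - λI) = λ^2 + 4λ + 4 = 0.
Single eigenvalue λ = -2 with algebraic multiplicity 2.
Eigenvector v = (1,-2); generalized eigenvector w with (A-λI)w=v is (-1,3).
General solution: e^(-2t)[C_1·v + C_2·(t·v + w)].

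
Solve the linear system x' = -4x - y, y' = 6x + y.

Coefficient matrix A = [[-4, -1], [6, 1]].
Characteristic polynomial det(A - λI) = λ^2 + 3λ + 2 = 0.
Eigenvalues λ = -1, -2.
For λ=-1: (A-λI) row 1 is [-3, -1], so an eigenvector is (-1, 3).
For λ=-2: (A-λI) row 1 is [-2, -1], so an eigenvector is (-1, 2).
General solution: c_1e^(-t)(-1,3) + c_2e^(-2t)(-1,2).

x(t) = -c_1e^(-t) - c_2e^(-2t), y(t) = 3c_1e^(-t) + 2c_2e^(-2t)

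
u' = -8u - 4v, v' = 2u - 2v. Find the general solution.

Coefficient matrix A = [[-8, -4], [2, -2]].
Characteristic polynomial det(A - λI) = λ^2 + 10λ + 24 = 0.
Eigenvalues λ = -4, -6.
For λ=-4: (A-λI) row 1 is [-4, -4], so an eigenvector is (-1, 1).
For λ=-6: (A-λI) row 1 is [-2, -4], so an eigenvector is (-2, 1).
General solution: C_1e^(-4t)(-1,1) + C_2e^(-6t)(-2,1).

u(t) = -C_1e^(-4t) - 2C_2e^(-6t), v(t) = C_1e^(-4t) + C_2e^(-6t)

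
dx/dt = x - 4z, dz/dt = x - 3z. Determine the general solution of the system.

x(t) = -2c_1e^(-t) - 2c_2te^(-t) + c_2e^(-t), z(t) = -c_1e^(-t) - c_2te^(-t) + c_2e^(-t)

Coefficient matrix A = [[1, -4], [1, -3]].
Characteristic polynomial det(A - λI) = λ^2 + 2λ + 1 = 0.
Single eigenvalue λ = -1 with algebraic multiplicity 2.
Eigenvector v = (-2,-1); generalized eigenvector w with (A-λI)w=v is (1,1).
General solution: e^(-t)[c_1·v + c_2·(t·v + w)].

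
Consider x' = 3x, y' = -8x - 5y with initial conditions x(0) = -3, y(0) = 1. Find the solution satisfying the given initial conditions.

x(t) = -3e^(3t), y(t) = 3e^(3t) - 2e^(-5t)

Coefficient matrix A = [[3, 0], [-8, -5]].
Characteristic polynomial det(A - λI) = λ^2 + 2λ - 15 = 0.
Eigenvalues λ = 3, -5.
For λ=3: (A-λI) row 2 is [-8, -8], so an eigenvector is (-1, 1).
For λ=-5: (A-λI) row 1 is [8, 0], so an eigenvector is (0, -1).
General solution: C_1e^(3t)(-1,1) + C_2e^(-5t)(0,-1).
Applying x(0)=-3, y(0)=1 gives C_1=3, C_2=2.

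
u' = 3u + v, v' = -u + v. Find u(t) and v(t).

u(t) = -c_1e^(2t) - c_2te^(2t) + 2c_2e^(2t), v(t) = c_1e^(2t) + c_2te^(2t) - 3c_2e^(2t)

Coefficient matrix A = [[3, 1], [-1, 1]].
Characteristic polynomial det(A - λI) = λ^2 - 4λ + 4 = 0.
Single eigenvalue λ = 2 with algebraic multiplicity 2.
Eigenvector v = (-1,1); generalized eigenvector w with (A-λI)w=v is (2,-3).
General solution: e^(2t)[c_1·v + c_2·(t·v + w)].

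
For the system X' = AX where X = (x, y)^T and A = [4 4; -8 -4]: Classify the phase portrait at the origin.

A = [[4,4],[-8,-4]]; det(A-λI) = λ^2 + 16.
λ = 0 ± 4i: zero real part.

center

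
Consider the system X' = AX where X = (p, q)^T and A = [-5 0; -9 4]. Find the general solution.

p(t) = C_1e^(-5t), q(t) = C_1e^(-5t) - C_2e^(4t)

Coefficient matrix A = [[-5, 0], [-9, 4]].
Characteristic polynomial det(A - λI) = λ^2 + λ - 20 = 0.
Eigenvalues λ = -5, 4.
For λ=-5: (A-λI) row 2 is [-9, 9], so an eigenvector is (1, 1).
For λ=4: (A-λI) row 1 is [-9, 0], so an eigenvector is (0, -1).
General solution: C_1e^(-5t)(1,1) + C_2e^(4t)(0,-1).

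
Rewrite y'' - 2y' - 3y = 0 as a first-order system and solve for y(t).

Let x_1 = y, x_2 = y'. Then x_1' = x_2 and x_2' = 3x_1 + 2x_2.
A = [[0,1],[3,2]]; det(A-λI) = λ^2 - 2λ - 3.
Eigenvalues λ = -1, 3 with eigenvectors (1,-1), (1,3).

y(t) = c_1e^(-t) + c_2e^(3t)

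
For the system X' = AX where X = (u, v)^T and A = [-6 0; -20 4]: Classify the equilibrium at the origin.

saddle

A = [[-6,0],[-20,4]]; det(A-λI) = λ^2 + 2λ - 24.
λ = -6, 4: opposite signs.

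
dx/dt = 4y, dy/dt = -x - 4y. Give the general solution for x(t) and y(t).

x(t) = -2K_1e^(-2t) - 2K_2te^(-2t) + 3K_2e^(-2t), y(t) = K_1e^(-2t) + K_2te^(-2t) - 2K_2e^(-2t)

Coefficient matrix A = [[0, 4], [-1, -4]].
Characteristic polynomial det(A - λI) = λ^2 + 4λ + 4 = 0.
Single eigenvalue λ = -2 with algebraic multiplicity 2.
Eigenvector v = (-2,1); generalized eigenvector w with (A-λI)w=v is (3,-2).
General solution: e^(-2t)[K_1·v + K_2·(t·v + w)].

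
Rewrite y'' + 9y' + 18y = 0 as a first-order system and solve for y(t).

Let x_1 = y, x_2 = y'. Then x_1' = x_2 and x_2' = -18x_1 - 9x_2.
A = [[0,1],[-18,-9]]; det(A-λI) = λ^2 + 9λ + 18.
Eigenvalues λ = -3, -6 with eigenvectors (1,-3), (1,-6).

y(t) = C_1e^(-3t) + C_2e^(-6t)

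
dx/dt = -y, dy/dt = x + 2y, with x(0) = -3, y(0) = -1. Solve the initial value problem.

Coefficient matrix A = [[0, -1], [1, 2]].
Characteristic polynomial det(A - λI) = λ^2 - 2λ + 1 = 0.
Single eigenvalue λ = 1 with algebraic multiplicity 2.
Eigenvector v = (-1,1); generalized eigenvector w with (A-λI)w=v is (-1,2).
General solution: e^(t)[K_1·v + K_2·(t·v + w)].
Applying x(0)=-3, y(0)=-1 gives K_1=7, K_2=-4.

x(t) = 4te^(t) - 3e^(t), y(t) = -4te^(t) - e^(t)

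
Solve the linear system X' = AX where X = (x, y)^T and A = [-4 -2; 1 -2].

Coefficient matrix A = [[-4, -2], [1, -2]].
Characteristic polynomial det(A - λI) = λ^2 + 6λ + 10 = 0.
Eigenvalues λ = -3 ± i (complex conjugate pair).
For λ=-3+i: an eigenvector is (1,0) - i(-1,1) = (1 + i, 0 - i).
A real fundamental pair from Re and Im of e^((-3+i)t)v: X_1 = e^(-3t)(cos(t)·(1,0) + sin(t)·(-1,1)), X_2 = e^(-3t)(sin(t)·(1,0) - cos(t)·(-1,1)).
General solution: K_1X_1 + K_2X_2.

x(t) = -K_1e^(-3t)sin(t) + K_1e^(-3t)cos(t) + K_2e^(-3t)sin(t) + K_2e^(-3t)cos(t), y(t) = K_1e^(-3t)sin(t) - K_2e^(-3t)cos(t)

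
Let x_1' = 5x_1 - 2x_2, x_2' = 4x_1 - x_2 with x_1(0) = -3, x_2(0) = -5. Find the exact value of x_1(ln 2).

A = [[5,-2],[4,-1]]; eigenvalues λ = 3, 1.
Eigenvectors: (1,1) for λ=3, (-1,-2) for λ=1.
From the initial condition, c_1 = -1, c_2 = 2.
x_1(ln 2) = (-1)(2^3)(1) + (2)(2^1)(-1) = -12.

-12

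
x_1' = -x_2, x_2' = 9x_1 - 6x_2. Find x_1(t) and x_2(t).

Coefficient matrix A = [[0, -1], [9, -6]].
Characteristic polynomial det(A - λI) = λ^2 + 6λ + 9 = 0.
Single eigenvalue λ = -3 with algebraic multiplicity 2.
Eigenvector v = (1,3); generalized eigenvector w with (A-λI)w=v is (0,-1).
General solution: e^(-3t)[K_1·v + K_2·(t·v + w)].

x_1(t) = K_1e^(-3t) + K_2te^(-3t), x_2(t) = 3K_1e^(-3t) + 3K_2te^(-3t) - K_2e^(-3t)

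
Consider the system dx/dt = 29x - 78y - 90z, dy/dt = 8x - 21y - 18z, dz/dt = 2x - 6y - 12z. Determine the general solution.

Coefficient matrix A = [[29, -78, -90], [8, -21, -18], [2, -6, -12]].
det(A - λI) = 0 gives eigenvalues λ = -3, -4, 3.
For λ=-3: eigenvector (-9,-6,2).
For λ=-4: eigenvector (-2,-2,1).
For λ=3: eigenvector (3,1,0).
General solution: C_1e^(-3t)(-9,-6,2) + C_2e^(-4t)(-2,-2,1) + C_3e^(3t)(3,1,0).

x(t) = -9C_1e^(-3t) - 2C_2e^(-4t) + 3C_3e^(3t), y(t) = -6C_1e^(-3t) - 2C_2e^(-4t) + C_3e^(3t), z(t) = 2C_1e^(-3t) + C_2e^(-4t)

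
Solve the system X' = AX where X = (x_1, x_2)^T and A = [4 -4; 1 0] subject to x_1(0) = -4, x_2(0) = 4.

x_1(t) = -24te^(2t) - 4e^(2t), x_2(t) = -12te^(2t) + 4e^(2t)

Coefficient matrix A = [[4, -4], [1, 0]].
Characteristic polynomial det(A - λI) = λ^2 - 4λ + 4 = 0.
Single eigenvalue λ = 2 with algebraic multiplicity 2.
Eigenvector v = (-2,-1); generalized eigenvector w with (A-λI)w=v is (-1,0).
General solution: e^(2t)[C_1·v + C_2·(t·v + w)].
Applying x_1(0)=-4, x_2(0)=4 gives C_1=-4, C_2=12.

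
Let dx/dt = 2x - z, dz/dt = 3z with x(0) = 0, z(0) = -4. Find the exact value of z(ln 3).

A = [[2,-1],[0,3]]; eigenvalues λ = 3, 2.
Eigenvectors: (1,-1) for λ=3, (-1,0) for λ=2.
From the initial condition, c_1 = 4, c_2 = 4.
z(ln 3) = (4)(3^3)(-1) + (4)(3^2)(0) = -108.

-108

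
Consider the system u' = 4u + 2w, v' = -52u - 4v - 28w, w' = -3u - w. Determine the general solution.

Coefficient matrix A = [[4, 0, 2], [-52, -4, -28], [-3, 0, -1]].
det(A - λI) = 0 gives eigenvalues λ = 1, -4, 2.
For λ=1: eigenvector (-2,4,3).
For λ=-4: eigenvector (0,1,0).
For λ=2: eigenvector (1,-4,-1).
General solution: C_1e^(t)(-2,4,3) + C_2e^(-4t)(0,1,0) + C_3e^(2t)(1,-4,-1).

u(t) = -2C_1e^(t) + C_3e^(2t), v(t) = 4C_1e^(t) + C_2e^(-4t) - 4C_3e^(2t), w(t) = 3C_1e^(t) - C_3e^(2t)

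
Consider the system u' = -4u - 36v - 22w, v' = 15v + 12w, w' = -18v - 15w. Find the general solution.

u(t) = C_1e^(-4t) - 2C_2e^(3t) + 6C_3e^(-3t), v(t) = C_2e^(3t) - 2C_3e^(-3t), w(t) = -C_2e^(3t) + 3C_3e^(-3t)

Coefficient matrix A = [[-4, -36, -22], [0, 15, 12], [0, -18, -15]].
det(A - λI) = 0 gives eigenvalues λ = -4, 3, -3.
For λ=-4: eigenvector (1,0,0).
For λ=3: eigenvector (-2,1,-1).
For λ=-3: eigenvector (6,-2,3).
General solution: C_1e^(-4t)(1,0,0) + C_2e^(3t)(-2,1,-1) + C_3e^(-3t)(6,-2,3).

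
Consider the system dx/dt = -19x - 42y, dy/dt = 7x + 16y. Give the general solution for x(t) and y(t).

Coefficient matrix A = [[-19, -42], [7, 16]].
Characteristic polynomial det(A - λI) = λ^2 + 3λ - 10 = 0.
Eigenvalues λ = -5, 2.
For λ=-5: (A-λI) row 1 is [-14, -42], so an eigenvector is (3, -1).
For λ=2: (A-λI) row 1 is [-21, -42], so an eigenvector is (-2, 1).
General solution: c_1e^(-5t)(3,-1) + c_2e^(2t)(-2,1).

x(t) = 3c_1e^(-5t) - 2c_2e^(2t), y(t) = -c_1e^(-5t) + c_2e^(2t)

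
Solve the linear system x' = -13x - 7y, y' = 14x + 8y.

Coefficient matrix A = [[-13, -7], [14, 8]].
Characteristic polynomial det(A - λI) = λ^2 + 5λ - 6 = 0.
Eigenvalues λ = 1, -6.
For λ=1: (A-λI) row 1 is [-14, -7], so an eigenvector is (1, -2).
For λ=-6: (A-λI) row 1 is [-7, -7], so an eigenvector is (1, -1).
General solution: K_1e^(t)(1,-2) + K_2e^(-6t)(1,-1).

x(t) = K_1e^(t) + K_2e^(-6t), y(t) = -2K_1e^(t) - K_2e^(-6t)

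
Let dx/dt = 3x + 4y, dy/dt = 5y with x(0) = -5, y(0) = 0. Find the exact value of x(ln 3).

-135

A = [[3,4],[0,5]]; eigenvalues λ = 5, 3.
Eigenvectors: (2,1) for λ=5, (-1,0) for λ=3.
From the initial condition, c_1 = 0, c_2 = 5.
x(ln 3) = (0)(3^5)(2) + (5)(3^3)(-1) = -135.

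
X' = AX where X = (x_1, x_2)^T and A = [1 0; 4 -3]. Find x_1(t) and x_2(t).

x_1(t) = -K_2e^(t), x_2(t) = K_1e^(-3t) - K_2e^(t)

Coefficient matrix A = [[1, 0], [4, -3]].
Characteristic polynomial det(A - λI) = λ^2 + 2λ - 3 = 0.
Eigenvalues λ = -3, 1.
For λ=-3: (A-λI) row 1 is [4, 0], so an eigenvector is (0, 1).
For λ=1: (A-λI) row 2 is [4, -4], so an eigenvector is (-1, -1).
General solution: K_1e^(-3t)(0,1) + K_2e^(t)(-1,-1).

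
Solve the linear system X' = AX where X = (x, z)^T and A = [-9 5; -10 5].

Coefficient matrix A = [[-9, 5], [-10, 5]].
Characteristic polynomial det(A - λI) = λ^2 + 4λ + 5 = 0.
Eigenvalues λ = -2 ± i (complex conjugate pair).
For λ=-2+i: an eigenvector is (-1,-1) - i(2,3) = (-1 - 2i, -1 - 3i).
A real fundamental pair from Re and Im of e^((-2+i)t)v: X_1 = e^(-2t)(cos(t)·(-1,-1) + sin(t)·(2,3)), X_2 = e^(-2t)(sin(t)·(-1,-1) - cos(t)·(2,3)).
General solution: c_1X_1 + c_2X_2.

x(t) = 2c_1e^(-2t)sin(t) - c_1e^(-2t)cos(t) - c_2e^(-2t)sin(t) - 2c_2e^(-2t)cos(t), z(t) = 3c_1e^(-2t)sin(t) - c_1e^(-2t)cos(t) - c_2e^(-2t)sin(t) - 3c_2e^(-2t)cos(t)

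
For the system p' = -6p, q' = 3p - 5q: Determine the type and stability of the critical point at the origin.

A = [[-6,0],[3,-5]]; det(A-λI) = λ^2 + 11λ + 30.
λ = -5, -6: both negative.

stable node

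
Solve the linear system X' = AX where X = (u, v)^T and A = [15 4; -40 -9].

Coefficient matrix A = [[15, 4], [-40, -9]].
Characteristic polynomial det(A - λI) = λ^2 - 6λ + 25 = 0.
Eigenvalues λ = 3 ± 4i (complex conjugate pair).
For λ=3+4i: an eigenvector is (1,-3) - i(0,-1) = (1, -3 + i).
A real fundamental pair from Re and Im of e^((3+4i)t)v: X_1 = e^(3t)(cos(4t)·(1,-3) + sin(4t)·(0,-1)), X_2 = e^(3t)(sin(4t)·(1,-3) - cos(4t)·(0,-1)).
General solution: c_1X_1 + c_2X_2.

u(t) = c_1e^(3t)cos(4t) + c_2e^(3t)sin(4t), v(t) = -c_1e^(3t)sin(4t) - 3c_1e^(3t)cos(4t) - 3c_2e^(3t)sin(4t) + c_2e^(3t)cos(4t)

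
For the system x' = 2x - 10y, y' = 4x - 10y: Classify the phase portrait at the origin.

stable spiral

A = [[2,-10],[4,-10]]; det(A-λI) = λ^2 + 8λ + 20.
λ = -4 ± 2i: negative real part.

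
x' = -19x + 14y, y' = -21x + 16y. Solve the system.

Coefficient matrix A = [[-19, 14], [-21, 16]].
Characteristic polynomial det(A - λI) = λ^2 + 3λ - 10 = 0.
Eigenvalues λ = -5, 2.
For λ=-5: (A-λI) row 1 is [-14, 14], so an eigenvector is (1, 1).
For λ=2: (A-λI) row 1 is [-21, 14], so an eigenvector is (2, 3).
General solution: C_1e^(-5t)(1,1) + C_2e^(2t)(2,3).

x(t) = C_1e^(-5t) + 2C_2e^(2t), y(t) = C_1e^(-5t) + 3C_2e^(2t)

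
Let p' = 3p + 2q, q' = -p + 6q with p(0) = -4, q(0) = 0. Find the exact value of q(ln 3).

648

A = [[3,2],[-1,6]]; eigenvalues λ = 5, 4.
Eigenvectors: (1,1) for λ=5, (-2,-1) for λ=4.
From the initial condition, c_1 = 4, c_2 = 4.
q(ln 3) = (4)(3^5)(1) + (4)(3^4)(-1) = 648.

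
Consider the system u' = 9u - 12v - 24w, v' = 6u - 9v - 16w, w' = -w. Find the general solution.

Coefficient matrix A = [[9, -12, -24], [6, -9, -16], [0, 0, -1]].
det(A - λI) = 0 gives eigenvalues λ = 3, -3, -1.
For λ=3: eigenvector (2,1,0).
For λ=-3: eigenvector (1,1,0).
For λ=-1: eigenvector (0,-2,1).
General solution: c_1e^(3t)(2,1,0) + c_2e^(-3t)(1,1,0) + c_3e^(-t)(0,-2,1).

u(t) = 2c_1e^(3t) + c_2e^(-3t), v(t) = c_1e^(3t) + c_2e^(-3t) - 2c_3e^(-t), w(t) = c_3e^(-t)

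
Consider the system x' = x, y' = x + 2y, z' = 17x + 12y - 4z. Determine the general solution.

Coefficient matrix A = [[1, 0, 0], [1, 2, 0], [17, 12, -4]].
det(A - λI) = 0 gives eigenvalues λ = -4, 1, 2.
For λ=-4: eigenvector (0,0,1).
For λ=1: eigenvector (-1,1,-1).
For λ=2: eigenvector (0,1,2).
General solution: C_1e^(-4t)(0,0,1) + C_2e^(t)(-1,1,-1) + C_3e^(2t)(0,1,2).

x(t) = -C_2e^(t), y(t) = C_2e^(t) + C_3e^(2t), z(t) = C_1e^(-4t) - C_2e^(t) + 2C_3e^(2t)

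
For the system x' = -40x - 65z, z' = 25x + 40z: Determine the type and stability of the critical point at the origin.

A = [[-40,-65],[25,40]]; det(A-λI) = λ^2 + 25.
λ = 0 ± 5i: zero real part.

center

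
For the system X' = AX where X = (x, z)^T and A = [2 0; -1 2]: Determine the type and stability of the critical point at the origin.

A = [[2,0],[-1,2]]; det(A-λI) = λ^2 - 4λ + 4.
repeated λ = 2 with a single eigenvector.

unstable improper node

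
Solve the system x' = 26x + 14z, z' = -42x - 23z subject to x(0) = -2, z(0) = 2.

x(t) = -4e^(5t) + 2e^(-2t), z(t) = 6e^(5t) - 4e^(-2t)

Coefficient matrix A = [[26, 14], [-42, -23]].
Characteristic polynomial det(A - λI) = λ^2 - 3λ - 10 = 0.
Eigenvalues λ = 5, -2.
For λ=5: (A-λI) row 1 is [21, 14], so an eigenvector is (-2, 3).
For λ=-2: (A-λI) row 1 is [28, 14], so an eigenvector is (-1, 2).
General solution: C_1e^(5t)(-2,3) + C_2e^(-2t)(-1,2).
Applying x(0)=-2, z(0)=2 gives C_1=2, C_2=-2.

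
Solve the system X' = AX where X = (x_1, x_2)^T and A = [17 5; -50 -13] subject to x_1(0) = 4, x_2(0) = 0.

Coefficient matrix A = [[17, 5], [-50, -13]].
Characteristic polynomial det(A - λI) = λ^2 - 4λ + 29 = 0.
Eigenvalues λ = 2 ± 5i (complex conjugate pair).
For λ=2+5i: an eigenvector is (0,-1) - i(-1,3) = (0 + i, -1 - 3i).
A real fundamental pair from Re and Im of e^((2+5i)t)v: X_1 = e^(2t)(cos(5t)·(0,-1) + sin(5t)·(-1,3)), X_2 = e^(2t)(sin(5t)·(0,-1) - cos(5t)·(-1,3)).
General solution: C_1X_1 + C_2X_2.
Applying x_1(0)=4, x_2(0)=0 gives C_1=-12, C_2=4.

x_1(t) = 12e^(2t)sin(5t) + 4e^(2t)cos(5t), x_2(t) = -40e^(2t)sin(5t)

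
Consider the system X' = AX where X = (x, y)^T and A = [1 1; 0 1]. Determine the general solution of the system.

Coefficient matrix A = [[1, 1], [0, 1]].
Characteristic polynomial det(A - λI) = λ^2 - 2λ + 1 = 0.
Single eigenvalue λ = 1 with algebraic multiplicity 2.
Eigenvector v = (-1,0); generalized eigenvector w with (A-λI)w=v is (2,-1).
General solution: e^(t)[c_1·v + c_2·(t·v + w)].

x(t) = -c_1e^(t) - c_2te^(t) + 2c_2e^(t), y(t) = -c_2e^(t)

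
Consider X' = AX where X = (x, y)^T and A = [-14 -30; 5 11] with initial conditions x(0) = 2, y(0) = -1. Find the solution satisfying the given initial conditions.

Coefficient matrix A = [[-14, -30], [5, 11]].
Characteristic polynomial det(A - λI) = λ^2 + 3λ - 4 = 0.
Eigenvalues λ = 1, -4.
For λ=1: (A-λI) row 1 is [-15, -30], so an eigenvector is (-2, 1).
For λ=-4: (A-λI) row 1 is [-10, -30], so an eigenvector is (-3, 1).
General solution: K_1e^(t)(-2,1) + K_2e^(-4t)(-3,1).
Applying x(0)=2, y(0)=-1 gives K_1=-1, K_2=0.

x(t) = 2e^(t), y(t) = -e^(t)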